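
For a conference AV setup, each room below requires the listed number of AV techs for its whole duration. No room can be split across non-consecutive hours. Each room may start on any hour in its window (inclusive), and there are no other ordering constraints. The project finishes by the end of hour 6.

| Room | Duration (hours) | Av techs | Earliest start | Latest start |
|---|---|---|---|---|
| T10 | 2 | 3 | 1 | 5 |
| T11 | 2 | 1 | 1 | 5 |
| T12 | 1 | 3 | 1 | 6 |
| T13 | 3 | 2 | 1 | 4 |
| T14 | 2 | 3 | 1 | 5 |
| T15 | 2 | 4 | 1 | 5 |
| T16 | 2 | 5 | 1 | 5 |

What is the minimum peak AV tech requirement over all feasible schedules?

7

Early-start (T10@1, T11@1, T12@1, T13@1, T14@1, T15@1, T16@1) gives peak 21: h1:21  h2:18  h3:2  h4:0  h5:0  h6:0.
Shift T13→2, T14→5, T15→5, T16→3.
Schedule T10@1, T11@1, T12@1, T13@2, T14@5, T15@5, T16@3: h1:7  h2:6  h3:7  h4:7  h5:7  h6:7 — peak 7.
Total AV tech-hours = 41 over 6 hours ⇒ peak ≥ ⌈41/6⌉ = 7, so 7 is optimal.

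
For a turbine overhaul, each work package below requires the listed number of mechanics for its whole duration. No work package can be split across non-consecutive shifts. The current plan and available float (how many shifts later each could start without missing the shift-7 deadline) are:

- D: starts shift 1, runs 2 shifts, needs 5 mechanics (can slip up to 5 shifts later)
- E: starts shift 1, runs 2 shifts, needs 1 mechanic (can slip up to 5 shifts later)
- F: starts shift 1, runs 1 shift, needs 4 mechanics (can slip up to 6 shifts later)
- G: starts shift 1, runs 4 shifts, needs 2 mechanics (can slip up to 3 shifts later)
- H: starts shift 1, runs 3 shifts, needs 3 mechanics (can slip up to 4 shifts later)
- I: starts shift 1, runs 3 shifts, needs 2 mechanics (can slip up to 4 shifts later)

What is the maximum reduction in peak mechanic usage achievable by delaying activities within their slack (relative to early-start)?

10

Early-start peak: s1:17  s2:13  s3:7  s4:2  s5:0  s6:0  s7:0 ⇒ 17.
Leveled (D@1, E@1, F@3, G@3, H@4, I@4): s1:6  s2:6  s3:6  s4:7  s5:7  s6:7  s7:0 ⇒ 7.
Reduction 17 − 7 = 10.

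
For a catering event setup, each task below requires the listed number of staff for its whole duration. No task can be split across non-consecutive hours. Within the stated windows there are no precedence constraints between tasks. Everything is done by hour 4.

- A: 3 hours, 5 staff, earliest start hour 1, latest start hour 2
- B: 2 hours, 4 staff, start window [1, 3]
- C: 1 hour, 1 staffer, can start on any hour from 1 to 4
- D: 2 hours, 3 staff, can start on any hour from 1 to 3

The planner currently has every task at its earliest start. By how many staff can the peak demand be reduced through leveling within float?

4

Early-start peak: h1:13  h2:12  h3:5  h4:0 ⇒ 13.
Leveled (A@1, B@1, C@3, D@3): h1:9  h2:9  h3:9  h4:3 ⇒ 9.
Reduction 13 − 9 = 4.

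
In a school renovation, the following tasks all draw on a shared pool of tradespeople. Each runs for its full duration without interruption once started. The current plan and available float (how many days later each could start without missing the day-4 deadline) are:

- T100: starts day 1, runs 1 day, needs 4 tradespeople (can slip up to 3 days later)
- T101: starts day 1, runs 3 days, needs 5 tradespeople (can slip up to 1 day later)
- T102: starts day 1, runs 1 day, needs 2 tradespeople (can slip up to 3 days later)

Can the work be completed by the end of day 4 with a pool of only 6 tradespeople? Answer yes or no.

Schedule T100@1, T101@2, T102@1: d1:6  d2:5  d3:5  d4:5 — peak 6 ≤ 6.

yes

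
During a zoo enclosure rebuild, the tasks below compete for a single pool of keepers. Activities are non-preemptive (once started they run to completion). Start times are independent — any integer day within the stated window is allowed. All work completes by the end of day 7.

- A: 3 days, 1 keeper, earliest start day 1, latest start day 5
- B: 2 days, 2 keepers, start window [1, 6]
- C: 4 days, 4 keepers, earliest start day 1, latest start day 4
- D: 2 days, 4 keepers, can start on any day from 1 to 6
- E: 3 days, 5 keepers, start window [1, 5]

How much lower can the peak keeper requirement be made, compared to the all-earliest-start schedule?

8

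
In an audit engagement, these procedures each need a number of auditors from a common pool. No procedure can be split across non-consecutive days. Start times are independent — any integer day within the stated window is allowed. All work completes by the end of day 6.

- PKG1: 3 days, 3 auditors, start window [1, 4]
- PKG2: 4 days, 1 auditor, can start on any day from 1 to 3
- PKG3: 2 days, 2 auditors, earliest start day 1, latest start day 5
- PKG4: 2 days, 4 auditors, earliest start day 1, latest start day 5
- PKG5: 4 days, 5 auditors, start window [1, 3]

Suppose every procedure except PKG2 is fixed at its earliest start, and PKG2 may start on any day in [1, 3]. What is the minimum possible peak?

14

PKG2@1: d1:15  d2:15  d3:9  d4:6  d5:0  d6:0 → peak 15
PKG2@2: d1:14  d2:15  d3:9  d4:6  d5:1  d6:0 → peak 15
PKG2@3: d1:14  d2:14  d3:9  d4:6  d5:1  d6:1 → peak 14
Best is PKG2@3, peak 14.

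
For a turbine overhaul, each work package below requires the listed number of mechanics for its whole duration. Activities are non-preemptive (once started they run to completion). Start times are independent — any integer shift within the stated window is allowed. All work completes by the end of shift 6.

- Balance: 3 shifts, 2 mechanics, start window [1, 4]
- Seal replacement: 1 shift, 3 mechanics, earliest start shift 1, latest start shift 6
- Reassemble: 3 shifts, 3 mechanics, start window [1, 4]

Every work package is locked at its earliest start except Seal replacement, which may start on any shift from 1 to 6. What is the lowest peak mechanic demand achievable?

Seal replacement@1: s1:8  s2:5  s3:5  s4:0  s5:0  s6:0 → peak 8
Seal replacement@2: s1:5  s2:8  s3:5  s4:0  s5:0  s6:0 → peak 8
Seal replacement@3: s1:5  s2:5  s3:8  s4:0  s5:0  s6:0 → peak 8
Seal replacement@4: s1:5  s2:5  s3:5  s4:3  s5:0  s6:0 → peak 5
Seal replacement@5: s1:5  s2:5  s3:5  s4:0  s5:3  s6:0 → peak 5
Seal replacement@6: s1:5  s2:5  s3:5  s4:0  s5:0  s6:3 → peak 5
Best is Seal replacement@4, peak 5.

5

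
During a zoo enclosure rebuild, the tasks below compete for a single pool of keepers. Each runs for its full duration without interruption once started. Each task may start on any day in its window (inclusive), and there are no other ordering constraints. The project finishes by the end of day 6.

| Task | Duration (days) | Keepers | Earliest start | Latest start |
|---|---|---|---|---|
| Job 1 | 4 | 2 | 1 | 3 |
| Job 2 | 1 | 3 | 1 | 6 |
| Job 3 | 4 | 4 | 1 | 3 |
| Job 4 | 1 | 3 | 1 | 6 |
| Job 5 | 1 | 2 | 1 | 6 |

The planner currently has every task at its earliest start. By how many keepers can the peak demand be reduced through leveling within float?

8

Early-start peak: d1:14  d2:6  d3:6  d4:6  d5:0  d6:0 ⇒ 14.
Leveled (Job 1@1, Job 2@1, Job 3@2, Job 4@6, Job 5@5): d1:5  d2:6  d3:6  d4:6  d5:6  d6:3 ⇒ 6.
Reduction 14 − 6 = 8.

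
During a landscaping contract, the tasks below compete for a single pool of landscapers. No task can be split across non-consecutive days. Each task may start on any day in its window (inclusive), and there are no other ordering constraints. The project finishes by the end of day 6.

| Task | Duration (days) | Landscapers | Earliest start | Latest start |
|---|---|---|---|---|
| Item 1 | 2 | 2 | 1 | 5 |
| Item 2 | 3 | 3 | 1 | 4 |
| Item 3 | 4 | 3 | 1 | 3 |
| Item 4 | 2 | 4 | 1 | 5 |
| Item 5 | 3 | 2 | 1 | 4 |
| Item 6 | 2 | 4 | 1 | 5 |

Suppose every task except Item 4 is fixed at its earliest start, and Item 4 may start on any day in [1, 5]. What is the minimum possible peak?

Item 4@1: d1:18  d2:18  d3:8  d4:3  d5:0  d6:0 → peak 18
Item 4@2: d1:14  d2:18  d3:12  d4:3  d5:0  d6:0 → peak 18
Item 4@3: d1:14  d2:14  d3:12  d4:7  d5:0  d6:0 → peak 14
Item 4@4: d1:14  d2:14  d3:8  d4:7  d5:4  d6:0 → peak 14
Item 4@5: d1:14  d2:14  d3:8  d4:3  d5:4  d6:4 → peak 14
Best is Item 4@3, peak 14.

14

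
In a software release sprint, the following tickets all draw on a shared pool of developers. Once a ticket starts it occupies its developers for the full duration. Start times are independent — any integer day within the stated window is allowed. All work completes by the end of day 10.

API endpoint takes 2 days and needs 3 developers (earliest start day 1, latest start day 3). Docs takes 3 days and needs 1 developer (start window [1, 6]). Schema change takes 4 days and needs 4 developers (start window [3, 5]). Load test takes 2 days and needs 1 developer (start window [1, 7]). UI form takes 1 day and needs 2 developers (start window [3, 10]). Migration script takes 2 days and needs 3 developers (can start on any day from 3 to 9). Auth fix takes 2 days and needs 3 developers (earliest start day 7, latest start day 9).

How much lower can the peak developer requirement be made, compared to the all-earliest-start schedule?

Early-start peak: d1:5  d2:5  d3:10  d4:7  d5:4  d6:4  d7:3  d8:3  d9:0  d10:0 ⇒ 10.
Leveled (API endpoint@1, Docs@1, Schema change@3, Load test@1, UI form@7, Migration script@7, Auth fix@9): d1:5  d2:5  d3:5  d4:4  d5:4  d6:4  d7:5  d8:3  d9:3  d10:3 ⇒ 5.
Reduction 10 − 5 = 5.

5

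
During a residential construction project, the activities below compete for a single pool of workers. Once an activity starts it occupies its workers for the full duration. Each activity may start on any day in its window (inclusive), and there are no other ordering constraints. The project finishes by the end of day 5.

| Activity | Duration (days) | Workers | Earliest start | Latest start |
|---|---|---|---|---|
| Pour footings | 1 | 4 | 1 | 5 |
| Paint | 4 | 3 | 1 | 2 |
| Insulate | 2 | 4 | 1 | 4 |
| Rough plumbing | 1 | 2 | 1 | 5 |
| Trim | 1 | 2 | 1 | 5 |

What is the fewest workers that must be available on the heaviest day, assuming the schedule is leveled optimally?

Early-start (Pour footings@1, Paint@1, Insulate@1, Rough plumbing@1, Trim@1) gives peak 15: d1:15  d2:7  d3:3  d4:3  d5:0.
Shift Insulate→2, Rough plumbing→4, Trim→4.
Schedule Pour footings@1, Paint@1, Insulate@2, Rough plumbing@4, Trim@4: d1:7  d2:7  d3:7  d4:7  d5:0 — peak 7.

7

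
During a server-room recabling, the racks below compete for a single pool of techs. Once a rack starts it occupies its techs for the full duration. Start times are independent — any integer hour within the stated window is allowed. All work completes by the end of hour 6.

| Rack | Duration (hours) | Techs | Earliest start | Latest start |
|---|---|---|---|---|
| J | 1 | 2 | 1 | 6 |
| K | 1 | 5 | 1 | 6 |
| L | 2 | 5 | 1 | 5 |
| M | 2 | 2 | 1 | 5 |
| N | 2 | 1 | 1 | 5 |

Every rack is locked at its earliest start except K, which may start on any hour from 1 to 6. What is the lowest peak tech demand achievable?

K@1: h1:15  h2:8  h3:0  h4:0  h5:0  h6:0 → peak 15
K@2: h1:10  h2:13  h3:0  h4:0  h5:0  h6:0 → peak 13
K@3: h1:10  h2:8  h3:5  h4:0  h5:0  h6:0 → peak 10
K@4: h1:10  h2:8  h3:0  h4:5  h5:0  h6:0 → peak 10
K@5: h1:10  h2:8  h3:0  h4:0  h5:5  h6:0 → peak 10
K@6: h1:10  h2:8  h3:0  h4:0  h5:0  h6:5 → peak 10
Best is K@3, peak 10.

10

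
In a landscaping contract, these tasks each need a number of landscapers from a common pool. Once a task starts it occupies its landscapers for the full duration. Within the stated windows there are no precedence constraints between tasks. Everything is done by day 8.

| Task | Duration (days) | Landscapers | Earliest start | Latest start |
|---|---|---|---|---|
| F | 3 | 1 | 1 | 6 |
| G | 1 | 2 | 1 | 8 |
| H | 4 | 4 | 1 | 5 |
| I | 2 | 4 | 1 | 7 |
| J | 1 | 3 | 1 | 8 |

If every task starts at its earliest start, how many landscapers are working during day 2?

9

At early start, day 2 has: F, H, I.
Demand: 1 + 4 + 4 = 9.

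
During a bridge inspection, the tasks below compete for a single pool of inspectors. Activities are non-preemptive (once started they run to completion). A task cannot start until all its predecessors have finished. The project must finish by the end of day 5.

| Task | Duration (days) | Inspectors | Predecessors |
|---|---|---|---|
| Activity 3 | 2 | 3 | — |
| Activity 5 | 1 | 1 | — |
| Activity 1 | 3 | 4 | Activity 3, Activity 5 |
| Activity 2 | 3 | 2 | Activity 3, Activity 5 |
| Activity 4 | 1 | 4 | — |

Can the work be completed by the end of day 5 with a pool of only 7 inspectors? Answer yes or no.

yes

Schedule Activity 3@1, Activity 5@1, Activity 1@3, Activity 2@3, Activity 4@2: d1:4  d2:7  d3:6  d4:6  d5:6 — peak 7 ≤ 7.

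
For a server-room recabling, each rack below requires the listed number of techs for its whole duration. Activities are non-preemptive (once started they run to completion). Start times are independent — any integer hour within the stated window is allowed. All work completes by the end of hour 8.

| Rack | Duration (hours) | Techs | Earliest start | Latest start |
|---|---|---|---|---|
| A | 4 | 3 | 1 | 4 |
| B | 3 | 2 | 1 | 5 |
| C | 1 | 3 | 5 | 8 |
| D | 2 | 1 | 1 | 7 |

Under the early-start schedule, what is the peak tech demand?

6

Early-start schedule: A@1, B@1, C@5, D@1.
Load per hour: hour 1: 6, hour 2: 6, hour 3: 5, hour 4: 3, hour 5: 3, hour 6: 0, hour 7: 0, hour 8: 0.
Peak is 6.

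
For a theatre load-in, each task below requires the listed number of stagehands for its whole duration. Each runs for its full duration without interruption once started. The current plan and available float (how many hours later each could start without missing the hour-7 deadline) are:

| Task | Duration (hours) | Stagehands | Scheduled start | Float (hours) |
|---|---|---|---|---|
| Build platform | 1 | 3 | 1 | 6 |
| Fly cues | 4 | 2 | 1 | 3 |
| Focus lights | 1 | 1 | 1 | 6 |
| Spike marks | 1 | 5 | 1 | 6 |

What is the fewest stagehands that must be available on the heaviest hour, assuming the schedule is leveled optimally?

5

Early-start (Build platform@1, Fly cues@1, Focus lights@1, Spike marks@1) gives peak 11: h1:11  h2:2  h3:2  h4:2  h5:0  h6:0  h7:0.
Shift Focus lights→2, Spike marks→5.
Schedule Build platform@1, Fly cues@1, Focus lights@2, Spike marks@5: h1:5  h2:3  h3:2  h4:2  h5:5  h6:0  h7:0 — peak 5.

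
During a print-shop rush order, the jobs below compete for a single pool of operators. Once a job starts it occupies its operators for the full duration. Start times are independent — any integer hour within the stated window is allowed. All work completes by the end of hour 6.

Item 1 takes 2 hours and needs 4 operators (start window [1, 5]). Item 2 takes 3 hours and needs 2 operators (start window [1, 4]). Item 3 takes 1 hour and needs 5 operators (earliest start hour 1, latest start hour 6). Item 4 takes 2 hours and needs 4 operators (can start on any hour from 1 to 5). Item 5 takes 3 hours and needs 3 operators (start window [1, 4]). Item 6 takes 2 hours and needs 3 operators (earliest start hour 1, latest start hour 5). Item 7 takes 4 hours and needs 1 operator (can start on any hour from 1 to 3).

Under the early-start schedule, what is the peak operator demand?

Early-start schedule: Item 1@1, Item 2@1, Item 3@1, Item 4@1, Item 5@1, Item 6@1, Item 7@1.
Load per hour: hour 1: 22, hour 2: 17, hour 3: 6, hour 4: 1, hour 5: 0, hour 6: 0.
Peak is 22.

22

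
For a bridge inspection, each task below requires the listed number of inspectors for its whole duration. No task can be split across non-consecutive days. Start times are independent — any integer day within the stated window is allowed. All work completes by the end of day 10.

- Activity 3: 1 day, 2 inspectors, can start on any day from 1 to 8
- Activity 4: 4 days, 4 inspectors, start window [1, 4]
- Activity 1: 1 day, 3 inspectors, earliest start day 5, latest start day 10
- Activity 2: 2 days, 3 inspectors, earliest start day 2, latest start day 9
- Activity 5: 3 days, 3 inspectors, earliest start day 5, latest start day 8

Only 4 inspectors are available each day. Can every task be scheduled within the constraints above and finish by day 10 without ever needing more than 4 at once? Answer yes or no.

no

The minimum achievable peak is 5; 4 < 5, so no feasible schedule stays within the cap.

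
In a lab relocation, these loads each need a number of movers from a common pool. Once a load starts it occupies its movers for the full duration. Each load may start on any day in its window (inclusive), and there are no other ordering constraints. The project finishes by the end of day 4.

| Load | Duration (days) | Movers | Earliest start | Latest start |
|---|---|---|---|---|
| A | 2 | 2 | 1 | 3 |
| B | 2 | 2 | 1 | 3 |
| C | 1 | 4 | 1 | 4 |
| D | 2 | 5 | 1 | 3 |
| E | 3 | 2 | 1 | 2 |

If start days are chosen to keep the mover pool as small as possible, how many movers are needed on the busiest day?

8

Early-start (A@1, B@1, C@1, D@1, E@1) gives peak 15: d1:15  d2:11  d3:2  d4:0.
Shift D→3, E→2.
Schedule A@1, B@1, C@1, D@3, E@2: d1:8  d2:6  d3:7  d4:7 — peak 8.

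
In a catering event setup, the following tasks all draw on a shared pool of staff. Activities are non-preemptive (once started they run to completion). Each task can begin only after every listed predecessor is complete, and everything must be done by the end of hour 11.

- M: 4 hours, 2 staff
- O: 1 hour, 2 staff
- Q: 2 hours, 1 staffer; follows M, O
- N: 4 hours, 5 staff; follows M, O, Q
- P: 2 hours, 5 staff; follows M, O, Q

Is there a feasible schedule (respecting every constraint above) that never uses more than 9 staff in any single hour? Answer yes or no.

The minimum achievable peak is 10; 9 < 10, so no feasible schedule stays within the cap.

no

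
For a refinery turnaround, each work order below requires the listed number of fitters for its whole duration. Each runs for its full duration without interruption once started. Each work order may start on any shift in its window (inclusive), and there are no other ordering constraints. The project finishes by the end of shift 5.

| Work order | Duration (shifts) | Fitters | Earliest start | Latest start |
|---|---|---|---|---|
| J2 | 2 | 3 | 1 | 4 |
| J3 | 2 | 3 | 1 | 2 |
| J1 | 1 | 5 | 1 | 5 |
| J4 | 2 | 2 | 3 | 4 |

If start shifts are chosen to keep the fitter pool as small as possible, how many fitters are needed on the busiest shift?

5

Early-start (J2@1, J3@1, J1@1, J4@3) gives peak 11: s1:11  s2:6  s3:2  s4:2  s5:0.
Shift J2→3, J1→5.
Schedule J2@3, J3@1, J1@5, J4@3: s1:3  s2:3  s3:5  s4:5  s5:5 — peak 5.
Total fitter-shifts = 21 over 5 shifts ⇒ peak ≥ ⌈21/5⌉ = 5, so 5 is optimal.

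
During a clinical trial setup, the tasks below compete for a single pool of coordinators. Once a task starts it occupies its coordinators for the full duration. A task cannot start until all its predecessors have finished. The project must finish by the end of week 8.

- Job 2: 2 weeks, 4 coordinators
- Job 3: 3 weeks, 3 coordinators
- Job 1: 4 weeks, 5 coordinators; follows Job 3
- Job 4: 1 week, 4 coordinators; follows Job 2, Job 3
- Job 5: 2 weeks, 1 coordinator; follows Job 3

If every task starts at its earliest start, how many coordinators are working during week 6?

5

At early start, week 6 has: Job 1.
Demand: 5 = 5.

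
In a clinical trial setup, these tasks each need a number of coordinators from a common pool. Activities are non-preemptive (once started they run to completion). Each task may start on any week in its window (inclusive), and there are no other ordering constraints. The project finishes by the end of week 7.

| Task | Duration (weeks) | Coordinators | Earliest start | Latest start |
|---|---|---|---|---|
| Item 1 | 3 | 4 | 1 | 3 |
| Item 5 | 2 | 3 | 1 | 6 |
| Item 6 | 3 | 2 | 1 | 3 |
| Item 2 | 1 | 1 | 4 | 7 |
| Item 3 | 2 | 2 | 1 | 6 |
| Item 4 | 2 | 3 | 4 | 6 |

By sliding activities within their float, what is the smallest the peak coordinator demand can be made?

Early-start (Item 1@1, Item 5@1, Item 6@1, Item 2@4, Item 3@1, Item 4@4) gives peak 11: w1:11  w2:11  w3:6  w4:4  w5:3  w6:0  w7:0.
Shift Item 5→4, Item 3→4, Item 4→6.
Schedule Item 1@1, Item 5@4, Item 6@1, Item 2@4, Item 3@4, Item 4@6: w1:6  w2:6  w3:6  w4:6  w5:5  w6:3  w7:3 — peak 6.

6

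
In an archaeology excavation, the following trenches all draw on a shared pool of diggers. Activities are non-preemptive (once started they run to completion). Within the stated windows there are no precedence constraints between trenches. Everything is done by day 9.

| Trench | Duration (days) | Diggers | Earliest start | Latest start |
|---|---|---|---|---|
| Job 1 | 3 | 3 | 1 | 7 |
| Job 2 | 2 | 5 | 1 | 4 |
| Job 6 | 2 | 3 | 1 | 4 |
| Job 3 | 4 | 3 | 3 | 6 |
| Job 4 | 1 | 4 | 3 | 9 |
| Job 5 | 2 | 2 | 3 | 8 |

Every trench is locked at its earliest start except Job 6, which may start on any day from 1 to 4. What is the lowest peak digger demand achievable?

Job 6@1: d1:11  d2:11  d3:12  d4:5  d5:3  d6:3  d7:0  d8:0  d9:0 → peak 12
Job 6@2: d1:8  d2:11  d3:15  d4:5  d5:3  d6:3  d7:0  d8:0  d9:0 → peak 15
Job 6@3: d1:8  d2:8  d3:15  d4:8  d5:3  d6:3  d7:0  d8:0  d9:0 → peak 15
Job 6@4: d1:8  d2:8  d3:12  d4:8  d5:6  d6:3  d7:0  d8:0  d9:0 → peak 12
Best is Job 6@1, peak 12.

12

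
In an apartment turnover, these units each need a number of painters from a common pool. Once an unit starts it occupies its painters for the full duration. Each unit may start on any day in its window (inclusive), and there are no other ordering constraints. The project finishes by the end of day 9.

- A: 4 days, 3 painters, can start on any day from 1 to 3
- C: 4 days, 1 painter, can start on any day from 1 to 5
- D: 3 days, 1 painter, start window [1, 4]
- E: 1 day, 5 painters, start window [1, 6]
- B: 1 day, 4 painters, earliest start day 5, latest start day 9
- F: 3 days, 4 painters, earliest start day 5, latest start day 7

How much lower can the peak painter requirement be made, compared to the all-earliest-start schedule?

5

Early-start peak: d1:10  d2:5  d3:5  d4:4  d5:8  d6:4  d7:4  d8:0  d9:0 ⇒ 10.
Leveled (A@1, C@1, D@1, E@5, B@6, F@7): d1:5  d2:5  d3:5  d4:4  d5:5  d6:4  d7:4  d8:4  d9:4 ⇒ 5.
Reduction 10 − 5 = 5.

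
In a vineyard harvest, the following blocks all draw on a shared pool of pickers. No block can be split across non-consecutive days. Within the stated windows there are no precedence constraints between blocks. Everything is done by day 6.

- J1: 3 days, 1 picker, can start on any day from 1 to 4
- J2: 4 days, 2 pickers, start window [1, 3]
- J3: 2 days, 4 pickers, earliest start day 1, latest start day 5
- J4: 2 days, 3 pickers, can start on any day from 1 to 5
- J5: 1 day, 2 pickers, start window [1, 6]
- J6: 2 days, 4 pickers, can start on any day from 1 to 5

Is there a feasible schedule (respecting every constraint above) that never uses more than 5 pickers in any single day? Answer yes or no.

Total picker-days = 35; over 6 days the average is 35/6 > 5, so some day must exceed 5.

no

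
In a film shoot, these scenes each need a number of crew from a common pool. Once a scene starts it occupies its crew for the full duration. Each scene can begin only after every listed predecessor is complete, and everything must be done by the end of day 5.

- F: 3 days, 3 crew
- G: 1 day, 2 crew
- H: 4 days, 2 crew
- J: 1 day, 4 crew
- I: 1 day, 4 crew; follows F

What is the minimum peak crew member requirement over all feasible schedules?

6

Early-start (F@1, G@1, H@1, J@1, I@4) gives peak 11: d1:11  d2:5  d3:5  d4:6  d5:0.
Shift H→2, J→4, I→5.
Schedule F@1, G@1, H@2, J@4, I@5: d1:5  d2:5  d3:5  d4:6  d5:6 — peak 6.
Total crew member-days = 27 over 5 days ⇒ peak ≥ ⌈27/5⌉ = 6, so 6 is optimal.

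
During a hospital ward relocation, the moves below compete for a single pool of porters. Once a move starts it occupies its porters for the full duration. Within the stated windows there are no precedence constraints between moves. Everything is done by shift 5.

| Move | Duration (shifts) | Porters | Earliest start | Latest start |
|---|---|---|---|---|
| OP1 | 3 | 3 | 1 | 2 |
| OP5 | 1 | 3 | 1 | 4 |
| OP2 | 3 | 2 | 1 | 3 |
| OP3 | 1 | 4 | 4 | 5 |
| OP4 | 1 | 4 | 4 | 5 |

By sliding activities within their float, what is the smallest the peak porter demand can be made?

6

Early-start (OP1@1, OP5@1, OP2@1, OP3@4, OP4@4) gives peak 8: s1:8  s2:5  s3:5  s4:8  s5:0.
Shift OP2→2, OP4→5.
Schedule OP1@1, OP5@1, OP2@2, OP3@4, OP4@5: s1:6  s2:5  s3:5  s4:6  s5:4 — peak 6.
Total porter-shifts = 26 over 5 shifts ⇒ peak ≥ ⌈26/5⌉ = 6, so 6 is optimal.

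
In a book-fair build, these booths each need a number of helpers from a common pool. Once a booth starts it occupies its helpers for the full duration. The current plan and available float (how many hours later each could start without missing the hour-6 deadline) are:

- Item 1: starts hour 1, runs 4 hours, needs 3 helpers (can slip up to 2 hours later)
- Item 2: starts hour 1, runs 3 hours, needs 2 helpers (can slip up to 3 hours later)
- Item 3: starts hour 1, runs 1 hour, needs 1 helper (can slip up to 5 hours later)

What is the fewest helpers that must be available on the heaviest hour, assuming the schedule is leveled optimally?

Early-start (Item 1@1, Item 2@1, Item 3@1) gives peak 6: h1:6  h2:5  h3:5  h4:3  h5:0  h6:0.
Shift Item 3→4.
Schedule Item 1@1, Item 2@1, Item 3@4: h1:5  h2:5  h3:5  h4:4  h5:0  h6:0 — peak 5.

5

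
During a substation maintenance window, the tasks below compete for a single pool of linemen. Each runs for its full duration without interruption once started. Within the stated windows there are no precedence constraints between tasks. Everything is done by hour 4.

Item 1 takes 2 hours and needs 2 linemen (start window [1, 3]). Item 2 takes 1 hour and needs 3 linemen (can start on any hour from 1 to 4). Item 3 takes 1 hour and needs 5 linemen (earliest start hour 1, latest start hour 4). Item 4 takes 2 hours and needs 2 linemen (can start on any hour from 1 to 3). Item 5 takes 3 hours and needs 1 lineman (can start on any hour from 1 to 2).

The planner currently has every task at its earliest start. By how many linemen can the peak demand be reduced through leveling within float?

Early-start peak: h1:13  h2:5  h3:1  h4:0 ⇒ 13.
Leveled (Item 1@1, Item 2@3, Item 3@4, Item 4@1, Item 5@1): h1:5  h2:5  h3:4  h4:5 ⇒ 5.
Reduction 13 − 5 = 8.

8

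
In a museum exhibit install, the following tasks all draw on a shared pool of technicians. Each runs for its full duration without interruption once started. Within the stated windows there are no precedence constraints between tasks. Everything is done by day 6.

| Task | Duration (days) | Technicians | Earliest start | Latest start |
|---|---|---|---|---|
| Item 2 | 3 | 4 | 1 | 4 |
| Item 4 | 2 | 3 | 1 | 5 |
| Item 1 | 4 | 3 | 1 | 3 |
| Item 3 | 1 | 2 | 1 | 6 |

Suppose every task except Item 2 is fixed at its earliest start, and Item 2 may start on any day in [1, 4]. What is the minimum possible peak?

8

Item 2@1: d1:12  d2:10  d3:7  d4:3  d5:0  d6:0 → peak 12
Item 2@2: d1:8  d2:10  d3:7  d4:7  d5:0  d6:0 → peak 10
Item 2@3: d1:8  d2:6  d3:7  d4:7  d5:4  d6:0 → peak 8
Item 2@4: d1:8  d2:6  d3:3  d4:7  d5:4  d6:4 → peak 8
Best is Item 2@3, peak 8.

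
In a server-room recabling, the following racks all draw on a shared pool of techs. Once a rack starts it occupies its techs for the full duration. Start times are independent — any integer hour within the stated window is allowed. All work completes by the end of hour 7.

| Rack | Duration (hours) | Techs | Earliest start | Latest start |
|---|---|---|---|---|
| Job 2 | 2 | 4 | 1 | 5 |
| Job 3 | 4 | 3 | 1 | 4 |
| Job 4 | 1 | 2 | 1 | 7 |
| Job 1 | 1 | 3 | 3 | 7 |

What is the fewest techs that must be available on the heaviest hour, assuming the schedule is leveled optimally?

Early-start (Job 2@1, Job 3@1, Job 4@1, Job 1@3) gives peak 9: h1:9  h2:7  h3:6  h4:3  h5:0  h6:0  h7:0.
Shift Job 3→3, Job 4→3, Job 1→7.
Schedule Job 2@1, Job 3@3, Job 4@3, Job 1@7: h1:4  h2:4  h3:5  h4:3  h5:3  h6:3  h7:3 — peak 5.

5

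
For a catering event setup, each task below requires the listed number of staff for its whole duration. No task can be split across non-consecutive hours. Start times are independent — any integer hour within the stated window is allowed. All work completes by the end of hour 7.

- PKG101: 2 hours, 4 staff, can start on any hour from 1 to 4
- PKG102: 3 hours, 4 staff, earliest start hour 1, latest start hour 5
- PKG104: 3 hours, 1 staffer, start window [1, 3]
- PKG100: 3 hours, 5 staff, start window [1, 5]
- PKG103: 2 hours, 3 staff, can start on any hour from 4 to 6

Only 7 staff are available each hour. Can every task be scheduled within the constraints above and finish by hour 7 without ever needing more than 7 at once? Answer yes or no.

The minimum achievable peak is 8; 7 < 8, so no feasible schedule stays within the cap.

no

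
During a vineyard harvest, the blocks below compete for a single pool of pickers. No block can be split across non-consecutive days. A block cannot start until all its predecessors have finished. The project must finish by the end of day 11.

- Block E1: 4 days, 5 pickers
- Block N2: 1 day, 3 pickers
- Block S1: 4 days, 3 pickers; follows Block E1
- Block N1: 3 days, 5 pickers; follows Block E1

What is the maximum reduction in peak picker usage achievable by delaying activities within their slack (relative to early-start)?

2

Early-start peak: d1:8  d2:5  d3:5  d4:5  d5:8  d6:8  d7:8  d8:3  d9:0  d10:0  d11:0 ⇒ 8.
Leveled (Block E1@1, Block N2@5, Block S1@5, Block N1@9): d1:5  d2:5  d3:5  d4:5  d5:6  d6:3  d7:3  d8:3  d9:5  d10:5  d11:5 ⇒ 6.
Reduction 8 − 6 = 2.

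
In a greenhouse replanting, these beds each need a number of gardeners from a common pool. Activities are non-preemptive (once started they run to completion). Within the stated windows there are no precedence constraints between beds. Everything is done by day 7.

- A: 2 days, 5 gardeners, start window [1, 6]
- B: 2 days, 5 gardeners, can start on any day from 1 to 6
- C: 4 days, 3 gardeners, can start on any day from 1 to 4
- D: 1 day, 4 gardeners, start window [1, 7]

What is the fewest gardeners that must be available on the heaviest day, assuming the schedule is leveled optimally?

8

Early-start (A@1, B@1, C@1, D@1) gives peak 17: d1:17  d2:13  d3:3  d4:3  d5:0  d6:0  d7:0.
Shift B→3, D→5.
Schedule A@1, B@3, C@1, D@5: d1:8  d2:8  d3:8  d4:8  d5:4  d6:0  d7:0 — peak 8.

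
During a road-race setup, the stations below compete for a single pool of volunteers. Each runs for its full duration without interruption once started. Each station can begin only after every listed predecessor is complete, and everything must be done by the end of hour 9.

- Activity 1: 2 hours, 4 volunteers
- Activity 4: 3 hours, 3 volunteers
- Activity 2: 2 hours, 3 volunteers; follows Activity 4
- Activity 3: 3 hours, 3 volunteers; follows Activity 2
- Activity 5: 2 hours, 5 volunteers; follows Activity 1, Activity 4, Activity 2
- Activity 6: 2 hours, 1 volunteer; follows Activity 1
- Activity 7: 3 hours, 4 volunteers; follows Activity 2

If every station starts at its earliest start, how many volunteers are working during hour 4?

At early start, hour 4 has: Activity 2, Activity 6.
Demand: 3 + 1 = 4.

4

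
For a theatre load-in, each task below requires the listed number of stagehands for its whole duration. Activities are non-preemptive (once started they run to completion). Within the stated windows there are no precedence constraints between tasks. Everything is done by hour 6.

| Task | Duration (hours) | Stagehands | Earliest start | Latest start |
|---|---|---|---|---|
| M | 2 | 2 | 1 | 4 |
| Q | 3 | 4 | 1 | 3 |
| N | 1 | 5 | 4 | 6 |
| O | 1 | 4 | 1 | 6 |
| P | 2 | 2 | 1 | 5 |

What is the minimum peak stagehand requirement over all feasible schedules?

Early-start (M@1, Q@1, N@4, O@1, P@1) gives peak 12: h1:12  h2:8  h3:4  h4:5  h5:0  h6:0.
Shift O→5, P→5.
Schedule M@1, Q@1, N@4, O@5, P@5: h1:6  h2:6  h3:4  h4:5  h5:6  h6:2 — peak 6.

6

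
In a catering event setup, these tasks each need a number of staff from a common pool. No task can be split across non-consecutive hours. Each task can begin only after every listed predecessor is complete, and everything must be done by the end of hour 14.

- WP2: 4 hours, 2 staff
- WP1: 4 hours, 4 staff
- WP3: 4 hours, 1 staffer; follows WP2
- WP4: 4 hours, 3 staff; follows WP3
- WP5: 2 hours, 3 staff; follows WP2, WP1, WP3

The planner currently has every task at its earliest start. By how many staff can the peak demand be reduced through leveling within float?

Early-start peak: h1:6  h2:6  h3:6  h4:6  h5:1  h6:1  h7:1  h8:1  h9:6  h10:6  h11:3  h12:3  h13:0  h14:0 ⇒ 6.
Leveled (WP2@1, WP1@5, WP3@5, WP4@9, WP5@13): h1:2  h2:2  h3:2  h4:2  h5:5  h6:5  h7:5  h8:5  h9:3  h10:3  h11:3  h12:3  h13:3  h14:3 ⇒ 5.
Reduction 6 − 5 = 1.

1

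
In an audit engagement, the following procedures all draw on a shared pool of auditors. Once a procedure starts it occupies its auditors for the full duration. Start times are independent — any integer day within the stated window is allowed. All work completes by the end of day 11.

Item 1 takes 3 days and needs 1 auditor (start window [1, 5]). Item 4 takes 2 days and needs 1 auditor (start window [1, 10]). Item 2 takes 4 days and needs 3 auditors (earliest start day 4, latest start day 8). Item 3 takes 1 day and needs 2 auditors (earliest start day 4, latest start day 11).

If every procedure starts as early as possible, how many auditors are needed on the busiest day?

Early-start schedule: Item 1@1, Item 4@1, Item 2@4, Item 3@4.
Load per day: day 1: 2, day 2: 2, day 3: 1, day 4: 5, day 5: 3, day 6: 3, day 7: 3, day 8: 0, day 9: 0, day 10: 0, day 11: 0.
Peak is 5.

5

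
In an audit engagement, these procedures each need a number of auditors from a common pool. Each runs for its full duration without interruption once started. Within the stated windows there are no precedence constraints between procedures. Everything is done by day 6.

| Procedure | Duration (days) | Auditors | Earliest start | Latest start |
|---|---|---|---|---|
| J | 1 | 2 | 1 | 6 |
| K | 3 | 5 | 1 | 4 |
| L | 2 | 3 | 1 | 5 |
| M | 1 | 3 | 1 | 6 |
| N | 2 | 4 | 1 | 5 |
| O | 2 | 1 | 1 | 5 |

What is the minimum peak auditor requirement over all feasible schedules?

Early-start (J@1, K@1, L@1, M@1, N@1, O@1) gives peak 18: d1:18  d2:13  d3:5  d4:0  d5:0  d6:0.
Shift L→4, M→4, N→5, O→2.
Schedule J@1, K@1, L@4, M@4, N@5, O@2: d1:7  d2:6  d3:6  d4:6  d5:7  d6:4 — peak 7.

7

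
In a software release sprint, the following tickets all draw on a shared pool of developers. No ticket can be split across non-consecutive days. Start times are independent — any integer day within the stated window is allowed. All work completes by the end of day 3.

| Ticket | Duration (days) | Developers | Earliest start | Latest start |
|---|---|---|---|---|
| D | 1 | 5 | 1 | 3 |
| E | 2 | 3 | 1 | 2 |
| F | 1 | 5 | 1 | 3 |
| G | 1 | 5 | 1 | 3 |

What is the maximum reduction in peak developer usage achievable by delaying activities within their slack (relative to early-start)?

10

Early-start peak: d1:18  d2:3  d3:0 ⇒ 18.
Leveled (D@1, E@1, F@2, G@3): d1:8  d2:8  d3:5 ⇒ 8.
Reduction 18 − 8 = 10.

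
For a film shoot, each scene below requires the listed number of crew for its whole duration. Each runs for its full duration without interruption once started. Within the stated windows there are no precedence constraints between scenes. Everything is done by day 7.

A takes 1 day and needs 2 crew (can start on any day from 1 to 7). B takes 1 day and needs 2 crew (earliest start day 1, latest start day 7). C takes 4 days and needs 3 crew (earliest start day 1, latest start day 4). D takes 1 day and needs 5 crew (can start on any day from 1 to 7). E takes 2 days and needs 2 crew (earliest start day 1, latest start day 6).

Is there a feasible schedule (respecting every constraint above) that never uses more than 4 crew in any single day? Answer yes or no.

no

The minimum achievable peak is 5; 4 < 5, so no feasible schedule stays within the cap.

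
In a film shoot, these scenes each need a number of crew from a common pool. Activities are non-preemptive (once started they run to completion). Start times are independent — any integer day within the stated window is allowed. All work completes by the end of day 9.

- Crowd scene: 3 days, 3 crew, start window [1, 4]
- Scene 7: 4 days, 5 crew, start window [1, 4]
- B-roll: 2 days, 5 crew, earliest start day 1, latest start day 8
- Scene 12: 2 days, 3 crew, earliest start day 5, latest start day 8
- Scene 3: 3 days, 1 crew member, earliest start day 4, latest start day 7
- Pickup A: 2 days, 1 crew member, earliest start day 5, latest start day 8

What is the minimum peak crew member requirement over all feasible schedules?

8

Early-start (Crowd scene@1, Scene 7@1, B-roll@1, Scene 12@5, Scene 3@4, Pickup A@5) gives peak 13: d1:13  d2:13  d3:8  d4:6  d5:5  d6:5  d7:0  d8:0  d9:0.
Shift B-roll→5, Scene 3→7, Pickup A→7.
Schedule Crowd scene@1, Scene 7@1, B-roll@5, Scene 12@5, Scene 3@7, Pickup A@7: d1:8  d2:8  d3:8  d4:5  d5:8  d6:8  d7:2  d8:2  d9:1 — peak 8.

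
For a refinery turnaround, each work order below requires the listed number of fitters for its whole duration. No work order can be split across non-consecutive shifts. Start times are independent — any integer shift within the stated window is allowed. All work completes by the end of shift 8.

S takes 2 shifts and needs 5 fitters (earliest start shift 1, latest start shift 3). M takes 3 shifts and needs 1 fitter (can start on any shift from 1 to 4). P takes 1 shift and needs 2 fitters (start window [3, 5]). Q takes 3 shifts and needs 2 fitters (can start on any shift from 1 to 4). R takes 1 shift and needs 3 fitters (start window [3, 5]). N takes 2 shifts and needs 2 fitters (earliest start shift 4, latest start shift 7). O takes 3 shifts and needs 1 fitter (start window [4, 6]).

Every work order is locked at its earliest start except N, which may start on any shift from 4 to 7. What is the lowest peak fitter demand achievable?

N@4: s1:8  s2:8  s3:8  s4:3  s5:3  s6:1  s7:0  s8:0 → peak 8
N@5: s1:8  s2:8  s3:8  s4:1  s5:3  s6:3  s7:0  s8:0 → peak 8
N@6: s1:8  s2:8  s3:8  s4:1  s5:1  s6:3  s7:2  s8:0 → peak 8
N@7: s1:8  s2:8  s3:8  s4:1  s5:1  s6:1  s7:2  s8:2 → peak 8
Best is N@4, peak 8.

8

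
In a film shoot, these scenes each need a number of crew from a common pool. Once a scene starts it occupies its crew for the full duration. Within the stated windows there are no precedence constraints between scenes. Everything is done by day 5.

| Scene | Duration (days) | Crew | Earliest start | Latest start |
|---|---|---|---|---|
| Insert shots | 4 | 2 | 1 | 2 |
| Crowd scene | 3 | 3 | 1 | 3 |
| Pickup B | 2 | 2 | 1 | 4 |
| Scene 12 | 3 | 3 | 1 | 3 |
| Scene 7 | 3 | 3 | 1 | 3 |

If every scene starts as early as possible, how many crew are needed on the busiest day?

Early-start schedule: Insert shots@1, Crowd scene@1, Pickup B@1, Scene 12@1, Scene 7@1.
Load per day: day 1: 13, day 2: 13, day 3: 11, day 4: 2, day 5: 0.
Peak is 13.

13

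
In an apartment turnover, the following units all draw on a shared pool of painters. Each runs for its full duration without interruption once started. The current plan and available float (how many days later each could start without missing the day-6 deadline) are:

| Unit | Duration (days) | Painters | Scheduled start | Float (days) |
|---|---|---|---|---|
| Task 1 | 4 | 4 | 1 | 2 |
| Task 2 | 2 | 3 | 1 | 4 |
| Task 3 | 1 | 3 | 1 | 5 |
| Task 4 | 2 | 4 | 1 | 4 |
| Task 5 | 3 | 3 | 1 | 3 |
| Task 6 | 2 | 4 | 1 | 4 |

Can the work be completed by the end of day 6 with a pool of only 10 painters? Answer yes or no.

yes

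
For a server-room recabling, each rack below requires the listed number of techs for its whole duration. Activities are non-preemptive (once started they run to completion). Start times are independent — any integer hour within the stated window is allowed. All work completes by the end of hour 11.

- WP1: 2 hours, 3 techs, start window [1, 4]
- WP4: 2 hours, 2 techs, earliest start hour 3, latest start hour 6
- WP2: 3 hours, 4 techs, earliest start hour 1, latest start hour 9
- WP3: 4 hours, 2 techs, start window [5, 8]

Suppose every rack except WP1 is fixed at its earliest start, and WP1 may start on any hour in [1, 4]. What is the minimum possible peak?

WP1@1: h1:7  h2:7  h3:6  h4:2  h5:2  h6:2  h7:2  h8:2  h9:0  h10:0  h11:0 → peak 7
WP1@2: h1:4  h2:7  h3:9  h4:2  h5:2  h6:2  h7:2  h8:2  h9:0  h10:0  h11:0 → peak 9
WP1@3: h1:4  h2:4  h3:9  h4:5  h5:2  h6:2  h7:2  h8:2  h9:0  h10:0  h11:0 → peak 9
WP1@4: h1:4  h2:4  h3:6  h4:5  h5:5  h6:2  h7:2  h8:2  h9:0  h10:0  h11:0 → peak 6
Best is WP1@4, peak 6.

6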